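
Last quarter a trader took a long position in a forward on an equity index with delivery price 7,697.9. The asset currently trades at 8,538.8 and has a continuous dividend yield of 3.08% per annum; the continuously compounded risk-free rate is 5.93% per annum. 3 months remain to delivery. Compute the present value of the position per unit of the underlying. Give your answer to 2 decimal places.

Current fair forward for the remaining 3 months: F = S·e^((r − q)·T), (r − q) = 0.0593 − 0.0308 = 0.0285
F = 8538.8 · e^(0.0285 × 3/12) = 8538.8 × 1.00715044 = 8599.8562
Value of long forward = (F − K)·e^(−rT) = (8599.8562 − 7697.9) · e^(−0.0593·3/12)
= 901.9562 × 0.98528435 = 888.68

888.68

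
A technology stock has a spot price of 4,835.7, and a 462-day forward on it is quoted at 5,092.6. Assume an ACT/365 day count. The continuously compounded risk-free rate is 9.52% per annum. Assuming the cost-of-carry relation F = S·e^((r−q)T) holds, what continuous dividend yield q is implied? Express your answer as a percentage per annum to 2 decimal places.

From F = S·e^((r−q)T): (r − q) = ln(F/S)/T
ln(5092.6/4835.7) = ln(1.053126) = 0.051763
(r − q) = 0.051763 / (462/365) = 0.040895
q = r − ln(F/S)/T = 0.0952 − 0.040895 = 0.054305
q = 5.43%

5.43%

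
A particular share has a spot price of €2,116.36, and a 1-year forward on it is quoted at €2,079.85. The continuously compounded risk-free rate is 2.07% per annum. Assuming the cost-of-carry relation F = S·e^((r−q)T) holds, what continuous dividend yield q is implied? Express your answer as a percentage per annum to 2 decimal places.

From F = S·e^((r−q)T): (r − q) = ln(F/S)/T
ln(2079.85/2116.36) = ln(0.982749) = -0.017402
(r − q) = -0.017402 / (1) = -0.017402
q = r − ln(F/S)/T = 0.0207 + 0.017402 = 0.038102
q = 3.81%

3.81%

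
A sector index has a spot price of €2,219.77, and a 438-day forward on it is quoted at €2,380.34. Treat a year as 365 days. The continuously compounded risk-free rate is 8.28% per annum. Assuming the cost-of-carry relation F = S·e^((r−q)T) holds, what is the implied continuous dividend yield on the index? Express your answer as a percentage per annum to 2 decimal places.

2.46%

From F = S·e^((r−q)T): (r − q) = ln(F/S)/T
ln(2380.34/2219.77) = ln(1.072336) = 0.069839
(r − q) = 0.069839 / (438/365) = 0.058199
q = r − ln(F/S)/T = 0.0828 − 0.058199 = 0.024601
q = 2.46%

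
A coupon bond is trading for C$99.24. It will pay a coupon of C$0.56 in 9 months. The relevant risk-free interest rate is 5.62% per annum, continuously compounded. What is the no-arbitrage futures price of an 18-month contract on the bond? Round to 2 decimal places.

C$107.38

PV(coupons) I = 0.56·e^(−0.0562·9/12)
I = 0.5369
F = (S − I)·e^(rT) = (99.24 − 0.5369) · e^(0.0562·18/12)
= 98.7031 · e^0.084300 = 98.7031 × 1.087955 = C$107.38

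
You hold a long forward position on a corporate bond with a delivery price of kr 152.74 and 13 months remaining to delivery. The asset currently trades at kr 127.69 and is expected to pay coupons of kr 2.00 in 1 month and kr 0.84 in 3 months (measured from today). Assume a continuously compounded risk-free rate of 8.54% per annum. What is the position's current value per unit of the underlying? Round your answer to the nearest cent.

-kr 14.36

PV(remaining coupons) I = 2.00·e^(−0.0854·1/12) + 0.84·e^(−0.0854·3/12) = 2.8081
Current forward F = (S − I)·e^(rT) = (127.69 − 2.8081)·e^(0.0854·13/12) = 124.8819 × 1.096931 = 136.9868
Value (long) = (F − K)·e^(−rT) = (136.9868 − 152.74) × 0.911634 = -14.3612
Value = -kr 14.36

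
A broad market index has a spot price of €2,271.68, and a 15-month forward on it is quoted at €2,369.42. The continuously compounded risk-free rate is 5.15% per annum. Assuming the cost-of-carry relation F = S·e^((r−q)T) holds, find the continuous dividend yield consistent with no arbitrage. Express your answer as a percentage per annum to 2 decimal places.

From F = S·e^((r−q)T): (r − q) = ln(F/S)/T
ln(2369.42/2271.68) = ln(1.043025) = 0.042125
(r − q) = 0.042125 / (15/12) = 0.033700
q = r − ln(F/S)/T = 0.0515 − 0.033700 = 0.017800
q = 1.78%

1.78%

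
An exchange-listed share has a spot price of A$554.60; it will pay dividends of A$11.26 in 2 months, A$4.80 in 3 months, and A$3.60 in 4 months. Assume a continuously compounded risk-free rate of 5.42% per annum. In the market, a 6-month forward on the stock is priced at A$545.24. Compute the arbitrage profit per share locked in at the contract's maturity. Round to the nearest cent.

PV(dividends) I = 11.26·e^(−0.0542·2/12) + 4.80·e^(−0.0542·3/12) + 3.60·e^(−0.0542·4/12) = 19.4297
Fair forward F* = (S − I)·e^(rT) = (554.60 − 19.4297)·e^0.027100 = 535.1703 × 1.027471 = 549.8720
Market A$545.24 < fair 549.8720: forward underpriced → reverse cash-and-carry (short the stock, invest proceeds at r, pay the dividends, go long the forward).
Profit at T = |F_mkt − F*| = |545.24 − 549.8720| = A$4.63 per share

A$4.63 per share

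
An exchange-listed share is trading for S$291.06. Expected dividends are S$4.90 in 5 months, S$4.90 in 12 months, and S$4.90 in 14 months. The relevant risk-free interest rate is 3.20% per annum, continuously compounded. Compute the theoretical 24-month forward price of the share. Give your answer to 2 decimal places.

PV(dividends) I = 4.90·e^(−0.0320·5/12) + 4.90·e^(−0.0320·12/12) + 4.90·e^(−0.0320·14/12)
I = 4.8351 + 4.7457 + 4.7204 = 14.3012
F = (S − I)·e^(rT) = (291.06 − 14.3012) · e^(0.0320·24/12)
= 276.7588 · e^0.064000 = 276.7588 × 1.066092 = S$295.05

S$295.05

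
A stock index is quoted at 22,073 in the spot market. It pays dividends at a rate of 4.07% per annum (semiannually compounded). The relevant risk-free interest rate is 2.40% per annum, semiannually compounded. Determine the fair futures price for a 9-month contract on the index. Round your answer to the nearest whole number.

F = S · (1+r/2)^(2T) / (1+q/2)^(2T)
= 22073 × 1.018054 / 1.030680 = 22073 × 0.987750
F = 21,803

21,803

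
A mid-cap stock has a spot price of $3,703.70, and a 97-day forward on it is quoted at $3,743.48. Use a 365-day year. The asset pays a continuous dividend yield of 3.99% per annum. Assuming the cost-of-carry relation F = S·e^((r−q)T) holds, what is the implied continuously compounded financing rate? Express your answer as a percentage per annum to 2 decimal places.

From F = S·e^((r−q)T): (r − q) = ln(F/S)/T
ln(3743.48/3703.70) = ln(1.010741) = 0.010684
(r − q) = 0.010684 / (97/365) = 0.040203
r = ln(F/S)/T + q = 0.040203 + 0.0399 = 0.080103
r = 8.01%

8.01%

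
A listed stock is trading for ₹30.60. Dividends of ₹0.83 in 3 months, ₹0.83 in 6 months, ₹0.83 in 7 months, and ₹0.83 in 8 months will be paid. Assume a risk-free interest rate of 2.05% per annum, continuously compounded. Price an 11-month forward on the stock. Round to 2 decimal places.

₹27.83

PV(dividends) I = 0.83·e^(−0.0205·3/12) + 0.83·e^(−0.0205·6/12) + 0.83·e^(−0.0205·7/12) + 0.83·e^(−0.0205·8/12)
I = 0.8258 + 0.8215 + 0.8201 + 0.8187 = 3.2861
F = (S − I)·e^(rT) = (30.60 − 3.2861) · e^(0.0205·11/12)
= 27.3139 · e^0.018792 = 27.3139 × 1.018970 = ₹27.83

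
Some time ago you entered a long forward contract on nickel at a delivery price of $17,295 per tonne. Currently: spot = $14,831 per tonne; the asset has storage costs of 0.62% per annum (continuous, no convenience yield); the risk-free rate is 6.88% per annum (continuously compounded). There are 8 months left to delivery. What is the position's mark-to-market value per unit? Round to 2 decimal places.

-$1627.22 per tonne

Current fair forward for the remaining 8 months: F = S·e^((r + u)·T), (r + u) = 0.0688 + 0.0062 = 0.0750
F = 14831 · e^(0.0750 × 8/12) = 14831 × 1.05127110 = 15591.4017
Value of long forward = (F − K)·e^(−rT) = (15591.4017 − 17295) · e^(−0.0688·8/12)
= -1703.5983 × 0.95516931 = -1627.22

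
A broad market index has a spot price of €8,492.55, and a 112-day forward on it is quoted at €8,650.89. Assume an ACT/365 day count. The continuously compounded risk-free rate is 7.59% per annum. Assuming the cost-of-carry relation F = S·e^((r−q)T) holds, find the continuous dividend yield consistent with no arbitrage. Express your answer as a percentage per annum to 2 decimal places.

From F = S·e^((r−q)T): (r − q) = ln(F/S)/T
ln(8650.89/8492.55) = ln(1.018645) = 0.018473
(r − q) = 0.018473 / (112/365) = 0.060202
q = r − ln(F/S)/T = 0.0759 − 0.060202 = 0.015698
q = 1.57%

1.57%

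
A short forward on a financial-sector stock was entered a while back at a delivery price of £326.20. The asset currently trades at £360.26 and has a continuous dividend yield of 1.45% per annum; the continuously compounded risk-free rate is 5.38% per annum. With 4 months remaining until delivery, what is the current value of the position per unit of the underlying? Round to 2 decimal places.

-£38.12

Current fair forward for the remaining 4 months: F = S·e^((r − q)·T), (r − q) = 0.0538 − 0.0145 = 0.0393
F = 360.26 · e^(0.0393 × 4/12) = 360.26 × 1.013186 = 365.0104
Value of long forward = (F − K)·e^(−rT) = (365.0104 − 326.20) · e^(−0.0538·4/12)
= 38.8104 × 0.982227 = 38.12
Short position value = −(long value) = -£38.12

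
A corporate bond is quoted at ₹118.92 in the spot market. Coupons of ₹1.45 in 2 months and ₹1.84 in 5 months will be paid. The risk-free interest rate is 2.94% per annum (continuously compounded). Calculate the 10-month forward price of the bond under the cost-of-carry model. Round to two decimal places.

₹118.53

PV(coupons) I = 1.45·e^(−0.0294·2/12) + 1.84·e^(−0.0294·5/12)
I = 1.4429 + 1.8176 = 3.2605
F = (S − I)·e^(rT) = (118.92 − 3.2605) · e^(0.0294·10/12)
= 115.6595 · e^0.024500 = 115.6595 × 1.024803 = ₹118.53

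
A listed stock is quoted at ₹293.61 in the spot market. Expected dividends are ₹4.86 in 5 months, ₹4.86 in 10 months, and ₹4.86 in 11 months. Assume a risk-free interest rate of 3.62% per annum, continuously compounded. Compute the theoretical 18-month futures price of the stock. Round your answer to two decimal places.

₹295.00

PV(dividends) I = 4.86·e^(−0.0362·5/12) + 4.86·e^(−0.0362·10/12) + 4.86·e^(−0.0362·11/12)
I = 4.7872 + 4.7156 + 4.7014 = 14.2042
F = (S − I)·e^(rT) = (293.61 − 14.2042) · e^(0.0362·18/12)
= 279.4058 · e^0.054300 = 279.4058 × 1.055801 = ₹295.00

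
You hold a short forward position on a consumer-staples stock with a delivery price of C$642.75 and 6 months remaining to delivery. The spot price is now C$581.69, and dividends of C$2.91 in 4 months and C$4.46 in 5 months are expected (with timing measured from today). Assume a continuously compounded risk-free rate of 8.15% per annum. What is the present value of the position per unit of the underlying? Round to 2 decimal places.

PV(remaining dividends) I = 2.91·e^(−0.0815·4/12) + 4.46·e^(−0.0815·5/12) = 7.1431
Current forward F = (S − I)·e^(rT) = (581.69 − 7.1431)·e^(0.0815·6/12) = 574.5469 × 1.041592 = 598.4435
Value (long) = (F − K)·e^(−rT) = (598.4435 − 642.75) × 0.960069 = -42.5373
Short position value = −(long value) = C$42.54

C$42.54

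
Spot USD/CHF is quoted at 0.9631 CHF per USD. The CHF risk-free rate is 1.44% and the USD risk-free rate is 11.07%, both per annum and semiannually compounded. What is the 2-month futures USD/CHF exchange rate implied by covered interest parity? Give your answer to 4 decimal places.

0.9482

By covered interest parity, F = S · (1+r_CHF/2)^(2T) / (1+r_USD/2)^(2T)
= 0.9631 × 1.002394 / 1.018120 = 0.9631 × 0.984554
F = 0.9482 CHF per USD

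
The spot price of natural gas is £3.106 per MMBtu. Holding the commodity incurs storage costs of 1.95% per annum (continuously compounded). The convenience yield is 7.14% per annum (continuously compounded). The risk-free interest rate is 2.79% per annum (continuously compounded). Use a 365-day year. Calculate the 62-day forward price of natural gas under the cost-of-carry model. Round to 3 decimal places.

£3.093 per MMBtu

Net carry = r + u − y = 0.0279 + 0.0195 − 0.0714 = -0.0240
F = S·e^((r+u−y)T) = 3.106 · e^(-0.0240 × 62/365) = 3.106 · e^-0.004077
= 3.106 × 0.995931 = £3.093 per MMBtu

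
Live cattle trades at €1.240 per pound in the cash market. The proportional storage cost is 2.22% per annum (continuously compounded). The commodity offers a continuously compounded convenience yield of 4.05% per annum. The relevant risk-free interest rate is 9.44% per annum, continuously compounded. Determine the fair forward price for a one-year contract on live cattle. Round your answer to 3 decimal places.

Net carry = r + u − y = 0.0944 + 0.0222 − 0.0405 = 0.0761
F = S·e^((r+u−y)T) = 1.240 · e^(0.0761 × 12/12) = 1.240 · e^0.076100
= 1.240 × 1.079070 = €1.338 per pound

€1.338 per pound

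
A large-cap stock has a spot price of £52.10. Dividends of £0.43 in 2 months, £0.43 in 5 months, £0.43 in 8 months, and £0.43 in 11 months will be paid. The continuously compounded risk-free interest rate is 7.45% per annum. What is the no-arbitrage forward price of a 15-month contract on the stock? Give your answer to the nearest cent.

PV(dividends) I = 0.43·e^(−0.0745·2/12) + 0.43·e^(−0.0745·5/12) + 0.43·e^(−0.0745·8/12) + 0.43·e^(−0.0745·11/12)
I = 0.4247 + 0.4169 + 0.4092 + 0.4016 = 1.6524
F = (S − I)·e^(rT) = (52.10 − 1.6524) · e^(0.0745·15/12)
= 50.4476 · e^0.093125 = 50.4476 × 1.097599 = £55.37

£55.37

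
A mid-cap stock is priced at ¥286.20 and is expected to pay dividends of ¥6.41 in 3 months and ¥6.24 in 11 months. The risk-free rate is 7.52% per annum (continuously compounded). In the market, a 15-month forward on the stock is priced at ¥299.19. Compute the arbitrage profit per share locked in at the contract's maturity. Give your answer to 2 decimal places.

PV(dividends) I = 6.41·e^(−0.0752·3/12) + 6.24·e^(−0.0752·11/12) = 12.1150
Fair forward F* = (S − I)·e^(rT) = (286.20 − 12.1150)·e^0.094000 = 274.0850 × 1.098560 = 301.0988
Market ¥299.19 < fair 301.0988: forward underpriced → reverse cash-and-carry (short the stock, invest proceeds at r, pay the dividends, go long the forward).
Profit at T = |F_mkt − F*| = |299.19 − 301.0988| = ¥1.91 per share

¥1.91 per share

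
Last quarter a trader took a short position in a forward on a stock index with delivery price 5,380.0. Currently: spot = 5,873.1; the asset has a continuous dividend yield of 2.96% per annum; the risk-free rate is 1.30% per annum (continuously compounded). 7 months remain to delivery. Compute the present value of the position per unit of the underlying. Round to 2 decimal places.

-433.21

Current fair forward for the remaining 7 months: F = S·e^((r − q)·T), (r − q) = 0.0130 − 0.0296 = -0.0166
F = 5873.1 · e^(-0.0166 × 7/12) = 5873.1 × 0.99036340 = 5816.5033
Value of long forward = (F − K)·e^(−rT) = (5816.5033 − 5380.0) · e^(−0.0130·7/12)
= 436.5033 × 0.99244535 = 433.21
Short position value = −(long value) = -433.21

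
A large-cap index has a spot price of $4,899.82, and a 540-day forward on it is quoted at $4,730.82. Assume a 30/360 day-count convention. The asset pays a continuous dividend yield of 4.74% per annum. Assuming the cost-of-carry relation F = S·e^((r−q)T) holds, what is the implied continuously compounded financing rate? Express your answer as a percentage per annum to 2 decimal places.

2.40%

From F = S·e^((r−q)T): (r − q) = ln(F/S)/T
ln(4730.82/4899.82) = ln(0.965509) = -0.035100
(r − q) = -0.035100 / (540/360) = -0.023400
r = ln(F/S)/T + q = -0.023400 + 0.0474 = 0.024000
r = 2.40%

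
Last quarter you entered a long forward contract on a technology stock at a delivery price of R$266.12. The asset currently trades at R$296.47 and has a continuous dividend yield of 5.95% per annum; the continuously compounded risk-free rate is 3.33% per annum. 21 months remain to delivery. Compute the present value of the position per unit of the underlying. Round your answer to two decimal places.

R$16.10

Current fair forward for the remaining 21 months: F = S·e^((r − q)·T), (r − q) = 0.0333 − 0.0595 = -0.0262
F = 296.47 · e^(-0.0262 × 21/12) = 296.47 × 0.955185 = 283.1837
Value of long forward = (F − K)·e^(−rT) = (283.1837 − 266.12) · e^(−0.0333·21/12)
= 17.0637 × 0.943390 = 16.10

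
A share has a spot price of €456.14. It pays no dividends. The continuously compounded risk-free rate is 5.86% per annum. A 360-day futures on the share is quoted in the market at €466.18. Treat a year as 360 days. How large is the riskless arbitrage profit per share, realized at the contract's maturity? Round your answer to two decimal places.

€17.49 per share

Fair futures: F* = S·e^(carry·T), with carry = r = 0.0586
F* = 456.14 · e^(0.0586 × 360/360) = 456.14 · e^0.058600 = 456.14 × 1.060351 = €483.6685
Market €466.18 < fair €483.6685: forward underpriced → reverse cash-and-carry (short spot, go long the forward).
At maturity, profit = |F_mkt − F*| = |466.18 − 483.6685| = €17.49 per share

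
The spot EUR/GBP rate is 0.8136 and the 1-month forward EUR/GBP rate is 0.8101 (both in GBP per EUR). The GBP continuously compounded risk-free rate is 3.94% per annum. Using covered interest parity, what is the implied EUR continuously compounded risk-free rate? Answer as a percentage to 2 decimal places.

9.11%

F = S·e^((r_GBP − r_EUR)T) ⇒ r_EUR = r_GBP − ln(F/S)/T
ln(0.8101/0.8136) = -0.004311; /(1/12) = -0.051732
r_EUR = 0.0394 + 0.051732 = 0.091132
r_EUR = 9.11%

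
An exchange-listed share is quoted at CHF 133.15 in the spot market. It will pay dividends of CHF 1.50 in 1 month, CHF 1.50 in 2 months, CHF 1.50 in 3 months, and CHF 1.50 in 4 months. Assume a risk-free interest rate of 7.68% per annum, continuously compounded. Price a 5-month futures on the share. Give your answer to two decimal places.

PV(dividends) I = 1.50·e^(−0.0768·1/12) + 1.50·e^(−0.0768·2/12) + 1.50·e^(−0.0768·3/12) + 1.50·e^(−0.0768·4/12)
I = 1.4904 + 1.4809 + 1.4715 + 1.4621 = 5.9049
F = (S − I)·e^(rT) = (133.15 − 5.9049) · e^(0.0768·5/12)
= 127.2451 · e^0.032000 = 127.2451 × 1.032518 = CHF 131.38

CHF 131.38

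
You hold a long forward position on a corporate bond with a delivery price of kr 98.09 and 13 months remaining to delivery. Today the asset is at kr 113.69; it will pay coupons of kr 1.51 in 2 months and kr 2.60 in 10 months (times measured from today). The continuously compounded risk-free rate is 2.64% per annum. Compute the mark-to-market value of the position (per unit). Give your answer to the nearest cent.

kr 14.32

PV(remaining coupons) I = 1.51·e^(−0.0264·2/12) + 2.60·e^(−0.0264·10/12) = 4.0468
Current forward F = (S − I)·e^(rT) = (113.69 − 4.0468)·e^(0.0264·13/12) = 109.6432 × 1.029013 = 112.8243
Value (long) = (F − K)·e^(−rT) = (112.8243 − 98.09) × 0.971805 = 14.3189
Value = kr 14.32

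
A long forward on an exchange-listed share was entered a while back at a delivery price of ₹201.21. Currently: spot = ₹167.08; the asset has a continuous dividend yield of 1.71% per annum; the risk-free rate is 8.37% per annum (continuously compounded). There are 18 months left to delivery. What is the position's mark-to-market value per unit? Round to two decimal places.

Current fair forward for the remaining 18 months: F = S·e^((r − q)·T), (r − q) = 0.0837 − 0.0171 = 0.0666
F = 167.08 · e^(0.0666 × 18/12) = 167.08 × 1.105060 = 184.6334
Value of long forward = (F − K)·e^(−rT) = (184.6334 − 201.21) · e^(−0.0837·18/12)
= -16.5766 × 0.882012 = -14.62

-₹14.62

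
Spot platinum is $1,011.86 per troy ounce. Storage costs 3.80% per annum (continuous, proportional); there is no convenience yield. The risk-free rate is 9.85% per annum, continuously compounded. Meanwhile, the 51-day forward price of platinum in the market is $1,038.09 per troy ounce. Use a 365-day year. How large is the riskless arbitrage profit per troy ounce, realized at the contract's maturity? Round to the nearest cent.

Fair forward: F* = S·e^(carry·T), with carry = (r + u) = 0.0985 + 0.0380 = 0.1365
F* = 1011.86 · e^(0.1365 × 51/365) = 1011.86 · e^0.01907260 = 1011.86 × 1.01925564 = $1031.3440
Market $1038.09 > fair $1031.3440: forward overpriced → cash-and-carry (buy spot, short the forward).
At maturity, profit = |F_mkt − F*| = |1038.09 − 1031.3440| = $6.75 per troy ounce

$6.75 per troy ounce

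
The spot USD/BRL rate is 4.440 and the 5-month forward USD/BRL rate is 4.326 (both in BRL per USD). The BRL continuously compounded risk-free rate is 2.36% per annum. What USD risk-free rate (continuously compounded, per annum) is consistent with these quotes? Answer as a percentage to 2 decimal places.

8.60%

F = S·e^((r_BRL − r_USD)T) ⇒ r_USD = r_BRL − ln(F/S)/T
ln(4.326/4.440) = -0.026011; /(5/12) = -0.062426
r_USD = 0.0236 + 0.062426 = 0.086026
r_USD = 8.60%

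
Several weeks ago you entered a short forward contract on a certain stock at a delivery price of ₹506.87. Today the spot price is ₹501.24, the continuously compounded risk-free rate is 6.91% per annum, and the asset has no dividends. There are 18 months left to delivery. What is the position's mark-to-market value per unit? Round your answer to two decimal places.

Current fair forward for the remaining 18 months: F = S·e^(r·T), r = 0.0691
F = 501.24 · e^(0.0691 × 18/12) = 501.24 × 1.109212 = 555.9814
Value of long forward = (F − K)·e^(−rT) = (555.9814 − 506.87) · e^(−0.0691·18/12)
= 49.1114 × 0.901541 = 44.28
Short position value = −(long value) = -₹44.28

-₹44.28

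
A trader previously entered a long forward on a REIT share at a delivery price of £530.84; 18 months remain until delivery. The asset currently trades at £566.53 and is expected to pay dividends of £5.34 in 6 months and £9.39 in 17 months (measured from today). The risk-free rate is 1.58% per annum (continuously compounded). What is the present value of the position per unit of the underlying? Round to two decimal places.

£33.64

PV(remaining dividends) I = 5.34·e^(−0.0158·6/12) + 9.39·e^(−0.0158·17/12) = 14.4801
Current forward F = (S − I)·e^(rT) = (566.53 − 14.4801)·e^(0.0158·18/12) = 552.0499 × 1.023983 = 565.2897
Value (long) = (F − K)·e^(−rT) = (565.2897 − 530.84) × 0.976579 = 33.6429
Value = £33.64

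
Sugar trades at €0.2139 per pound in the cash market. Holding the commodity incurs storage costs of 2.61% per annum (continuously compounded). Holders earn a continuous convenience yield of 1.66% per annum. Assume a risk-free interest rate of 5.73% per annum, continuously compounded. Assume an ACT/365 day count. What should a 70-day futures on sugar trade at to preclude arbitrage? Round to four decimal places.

Net carry = r + u − y = 0.0573 + 0.0261 − 0.0166 = 0.0668
F = S·e^((r+u−y)T) = 0.2139 · e^(0.0668 × 70/365) = 0.2139 · e^0.012811
= 0.2139 × 1.012893 = €0.2167 per pound

€0.2167 per pound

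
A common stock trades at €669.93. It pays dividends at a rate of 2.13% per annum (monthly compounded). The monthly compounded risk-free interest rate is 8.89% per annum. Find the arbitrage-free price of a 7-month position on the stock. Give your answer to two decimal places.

€696.75

F = S · (1+r/12)^(12T) / (1+q/12)^(12T)
= 669.93 × 1.053025 / 1.012491 = 669.93 × 1.040034
F = €696.75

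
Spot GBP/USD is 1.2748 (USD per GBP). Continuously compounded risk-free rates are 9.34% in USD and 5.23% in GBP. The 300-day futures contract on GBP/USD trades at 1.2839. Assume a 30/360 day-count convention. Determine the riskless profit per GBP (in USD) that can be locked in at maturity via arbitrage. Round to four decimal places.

0.0353 per GBP (in USD)

Fair futures: F* = S·e^(carry·T), with carry = (r_USD − r_GBP) = 0.0934 − 0.0523 = 0.0411
F* = 1.2748 · e^(0.0411 × 300/360) = 1.2748 · e^0.034250 = 1.2748 × 1.034843 = 1.3192
Market 1.2839 < fair 1.3192: forward underpriced → reverse cash-and-carry (short spot, go long the forward).
At maturity, profit = |F_mkt − F*| = |1.2839 − 1.3192| = 0.0353 per GBP (in USD)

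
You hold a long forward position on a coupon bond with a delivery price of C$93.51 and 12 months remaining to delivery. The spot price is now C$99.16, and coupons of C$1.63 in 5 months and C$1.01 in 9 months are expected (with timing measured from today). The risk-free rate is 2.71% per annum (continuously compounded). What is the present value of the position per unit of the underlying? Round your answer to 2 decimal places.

C$5.55

PV(remaining coupons) I = 1.63·e^(−0.0271·5/12) + 1.01·e^(−0.0271·9/12) = 2.6014
Current forward F = (S − I)·e^(rT) = (99.16 − 2.6014)·e^(0.0271·12/12) = 96.5586 × 1.027471 = 99.2112
Value (long) = (F − K)·e^(−rT) = (99.2112 − 93.51) × 0.973264 = 5.5488
Value = C$5.55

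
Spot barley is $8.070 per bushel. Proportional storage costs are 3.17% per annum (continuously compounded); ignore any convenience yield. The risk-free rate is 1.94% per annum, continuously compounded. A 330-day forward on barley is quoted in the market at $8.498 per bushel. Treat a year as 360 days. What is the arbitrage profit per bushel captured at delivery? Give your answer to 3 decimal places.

$0.041 per bushel

Fair forward: F* = S·e^(carry·T), with carry = (r + u) = 0.0194 + 0.0317 = 0.0511
F* = 8.070 · e^(0.0511 × 330/360) = 8.070 · e^0.046842 = 8.070 × 1.047956 = $8.4570
Market $8.498 > fair $8.4570: forward overpriced → cash-and-carry (buy spot, short the forward).
At maturity, profit = |F_mkt − F*| = |8.498 − 8.4570| = $0.041 per bushel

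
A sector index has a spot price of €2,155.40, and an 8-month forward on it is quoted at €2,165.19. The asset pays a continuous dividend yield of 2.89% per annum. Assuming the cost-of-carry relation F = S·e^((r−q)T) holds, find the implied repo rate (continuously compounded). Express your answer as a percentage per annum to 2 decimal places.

From F = S·e^((r−q)T): (r − q) = ln(F/S)/T
ln(2165.19/2155.40) = ln(1.004542) = 0.004532
(r − q) = 0.004532 / (8/12) = 0.006798
r = ln(F/S)/T + q = 0.006798 + 0.0289 = 0.035698
r = 3.57%

3.57%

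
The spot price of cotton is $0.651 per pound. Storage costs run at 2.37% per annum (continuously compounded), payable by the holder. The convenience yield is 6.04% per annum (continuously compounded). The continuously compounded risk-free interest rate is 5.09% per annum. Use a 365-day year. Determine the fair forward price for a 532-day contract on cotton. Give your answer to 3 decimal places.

Net carry = r + u − y = 0.0509 + 0.0237 − 0.0604 = 0.0142
F = S·e^((r+u−y)T) = 0.651 · e^(0.0142 × 532/365) = 0.651 · e^0.020697
= 0.651 × 1.020913 = $0.665 per pound

$0.665 per pound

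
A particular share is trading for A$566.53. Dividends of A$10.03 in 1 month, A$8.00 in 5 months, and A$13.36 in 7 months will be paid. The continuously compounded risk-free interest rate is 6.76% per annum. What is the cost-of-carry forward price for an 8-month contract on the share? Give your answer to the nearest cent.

PV(dividends) I = 10.03·e^(−0.0676·1/12) + 8.00·e^(−0.0676·5/12) + 13.36·e^(−0.0676·7/12)
I = 9.9737 + 7.7778 + 12.8434 = 30.5949
F = (S − I)·e^(rT) = (566.53 − 30.5949) · e^(0.0676·8/12)
= 535.9351 · e^0.045067 = 535.9351 × 1.046098 = A$560.64

A$560.64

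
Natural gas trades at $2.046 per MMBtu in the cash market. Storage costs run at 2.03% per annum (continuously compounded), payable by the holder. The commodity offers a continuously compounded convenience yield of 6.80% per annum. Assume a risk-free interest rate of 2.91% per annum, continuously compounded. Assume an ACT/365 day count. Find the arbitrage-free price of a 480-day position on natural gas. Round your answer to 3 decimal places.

$1.997 per MMBtu

Net carry = r + u − y = 0.0291 + 0.0203 − 0.0680 = -0.0186
F = S·e^((r+u−y)T) = 2.046 · e^(-0.0186 × 480/365) = 2.046 · e^-0.024460
= 2.046 × 0.975837 = $1.997 per MMBtu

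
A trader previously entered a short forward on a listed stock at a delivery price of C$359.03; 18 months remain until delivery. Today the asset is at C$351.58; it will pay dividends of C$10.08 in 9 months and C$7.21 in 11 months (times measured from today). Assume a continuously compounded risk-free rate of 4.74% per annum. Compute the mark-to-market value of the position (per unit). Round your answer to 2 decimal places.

-C$0.56

PV(remaining dividends) I = 10.08·e^(−0.0474·9/12) + 7.21·e^(−0.0474·11/12) = 16.6314
Current forward F = (S − I)·e^(rT) = (351.58 − 16.6314)·e^(0.0474·18/12) = 334.9486 × 1.073689 = 359.6306
Value (long) = (F − K)·e^(−rT) = (359.6306 − 359.03) × 0.931369 = 0.5594
Short position value = −(long value) = -C$0.56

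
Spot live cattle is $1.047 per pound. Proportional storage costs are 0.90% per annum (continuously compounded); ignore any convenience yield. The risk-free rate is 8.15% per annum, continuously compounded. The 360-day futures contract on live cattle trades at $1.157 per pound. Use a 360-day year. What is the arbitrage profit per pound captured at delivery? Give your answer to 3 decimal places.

$0.011 per pound

Fair futures: F* = S·e^(carry·T), with carry = (r + u) = 0.0815 + 0.0090 = 0.0905
F* = 1.047 · e^(0.0905 × 360/360) = 1.047 · e^0.090500 = 1.047 × 1.094722 = $1.1462
Market $1.157 > fair $1.1462: forward overpriced → cash-and-carry (buy spot, short the forward).
At maturity, profit = |F_mkt − F*| = |1.157 − 1.1462| = $0.011 per pound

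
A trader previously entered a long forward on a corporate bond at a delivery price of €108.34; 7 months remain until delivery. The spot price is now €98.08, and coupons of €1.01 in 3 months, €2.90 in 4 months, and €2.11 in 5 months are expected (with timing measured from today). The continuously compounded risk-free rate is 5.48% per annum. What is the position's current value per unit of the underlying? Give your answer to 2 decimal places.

PV(remaining coupons) I = 1.01·e^(−0.0548·3/12) + 2.90·e^(−0.0548·4/12) + 2.11·e^(−0.0548·5/12) = 5.9061
Current forward F = (S − I)·e^(rT) = (98.08 − 5.9061)·e^(0.0548·7/12) = 92.1739 × 1.032483 = 95.1680
Value (long) = (F − K)·e^(−rT) = (95.1680 − 108.34) × 0.968539 = -12.7576
Value = -€12.76

-€12.76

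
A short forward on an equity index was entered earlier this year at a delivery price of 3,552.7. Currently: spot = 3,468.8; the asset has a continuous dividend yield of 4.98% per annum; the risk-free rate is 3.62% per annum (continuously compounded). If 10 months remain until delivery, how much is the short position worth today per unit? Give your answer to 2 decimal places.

119.34

Current fair forward for the remaining 10 months: F = S·e^((r − q)·T), (r − q) = 0.0362 − 0.0498 = -0.0136
F = 3468.8 · e^(-0.0136 × 10/12) = 3468.8 × 0.98873065 = 3429.7089
Value of long forward = (F − K)·e^(−rT) = (3429.7089 − 3552.7) · e^(−0.0362·10/12)
= -122.9911 × 0.97028381 = -119.34
Short position value = −(long value) = 119.34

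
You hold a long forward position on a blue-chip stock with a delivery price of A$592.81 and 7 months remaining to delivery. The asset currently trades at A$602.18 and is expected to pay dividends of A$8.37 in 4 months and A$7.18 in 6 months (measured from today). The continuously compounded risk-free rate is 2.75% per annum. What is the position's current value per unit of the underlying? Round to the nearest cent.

PV(remaining dividends) I = 8.37·e^(−0.0275·4/12) + 7.18·e^(−0.0275·6/12) = 15.3756
Current forward F = (S − I)·e^(rT) = (602.18 − 15.3756)·e^(0.0275·7/12) = 586.8044 × 1.016171 = 596.2936
Value (long) = (F − K)·e^(−rT) = (596.2936 − 592.81) × 0.984086 = 3.4282
Value = A$3.43

A$3.43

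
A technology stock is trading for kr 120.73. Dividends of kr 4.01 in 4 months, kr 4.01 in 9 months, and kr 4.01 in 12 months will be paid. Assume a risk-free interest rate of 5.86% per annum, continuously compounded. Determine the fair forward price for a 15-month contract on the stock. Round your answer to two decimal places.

PV(dividends) I = 4.01·e^(−0.0586·4/12) + 4.01·e^(−0.0586·9/12) + 4.01·e^(−0.0586·12/12)
I = 3.9324 + 3.8376 + 3.7818 = 11.5518
F = (S − I)·e^(rT) = (120.73 − 11.5518) · e^(0.0586·15/12)
= 109.1782 · e^0.073250 = 109.1782 × 1.076000 = kr 117.48

kr 117.48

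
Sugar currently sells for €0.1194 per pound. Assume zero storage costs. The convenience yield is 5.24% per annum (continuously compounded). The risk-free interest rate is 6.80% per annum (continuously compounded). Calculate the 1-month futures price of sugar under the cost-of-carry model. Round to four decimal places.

Net carry = r + u − y = 0.0680 + 0.0000 − 0.0524 = 0.0156
F = S·e^((r+u−y)T) = 0.1194 · e^(0.0156 × 1/12) = 0.1194 · e^0.001300
= 0.1194 × 1.001301 = €0.1196 per pound

€0.1196 per pound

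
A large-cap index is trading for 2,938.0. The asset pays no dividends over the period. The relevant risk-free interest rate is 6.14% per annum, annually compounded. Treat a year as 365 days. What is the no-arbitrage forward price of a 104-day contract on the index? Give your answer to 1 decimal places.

F = S · (1+r)^T
= 2938.0 × 1.017124
F = 2,988.3

2,988.3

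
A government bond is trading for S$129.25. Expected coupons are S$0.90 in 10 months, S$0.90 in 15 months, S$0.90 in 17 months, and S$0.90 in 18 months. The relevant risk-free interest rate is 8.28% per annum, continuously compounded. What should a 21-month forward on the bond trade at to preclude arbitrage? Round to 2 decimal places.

PV(coupons) I = 0.90·e^(−0.0828·10/12) + 0.90·e^(−0.0828·15/12) + 0.90·e^(−0.0828·17/12) + 0.90·e^(−0.0828·18/12)
I = 0.8400 + 0.8115 + 0.8004 + 0.7949 = 3.2468
F = (S − I)·e^(rT) = (129.25 − 3.2468) · e^(0.0828·21/12)
= 126.0032 · e^0.144900 = 126.0032 × 1.155924 = S$145.65

S$145.65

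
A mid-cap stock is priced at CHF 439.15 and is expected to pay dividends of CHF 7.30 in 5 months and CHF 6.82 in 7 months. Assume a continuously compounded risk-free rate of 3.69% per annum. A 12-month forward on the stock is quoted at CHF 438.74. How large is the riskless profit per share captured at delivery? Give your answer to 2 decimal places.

PV(dividends) I = 7.30·e^(−0.0369·5/12) + 6.82·e^(−0.0369·7/12) = 13.8634
Fair forward F* = (S − I)·e^(rT) = (439.15 − 13.8634)·e^0.036900 = 425.2866 × 1.037589 = 441.2727
Market CHF 438.74 < fair 441.2727: forward underpriced → reverse cash-and-carry (short the stock, invest proceeds at r, pay the dividends, go long the forward).
Profit at T = |F_mkt − F*| = |438.74 − 441.2727| = CHF 2.53 per share

CHF 2.53 per share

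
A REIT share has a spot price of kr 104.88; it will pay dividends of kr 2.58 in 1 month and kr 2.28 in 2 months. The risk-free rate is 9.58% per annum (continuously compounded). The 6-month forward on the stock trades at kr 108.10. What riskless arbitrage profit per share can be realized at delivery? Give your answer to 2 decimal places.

kr 3.11 per share

PV(dividends) I = 2.58·e^(−0.0958·1/12) + 2.28·e^(−0.0958·2/12) = 4.8034
Fair forward F* = (S − I)·e^(rT) = (104.88 − 4.8034)·e^0.047900 = 100.0766 × 1.049066 = 104.9870
Market kr 108.10 > fair 104.9870: forward overpriced → cash-and-carry (borrow at r, buy the stock and collect the dividends, short the forward).
Profit at T = |F_mkt − F*| = |108.10 − 104.9870| = kr 3.11 per share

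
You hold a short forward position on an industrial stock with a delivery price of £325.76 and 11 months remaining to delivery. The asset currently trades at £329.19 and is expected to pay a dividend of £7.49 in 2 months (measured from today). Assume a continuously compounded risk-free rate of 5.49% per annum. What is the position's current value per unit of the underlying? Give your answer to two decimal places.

-£12.00

PV(remaining dividends) I = 7.49·e^(−0.0549·2/12) = 7.4218
Current forward F = (S − I)·e^(rT) = (329.19 − 7.4218)·e^(0.0549·11/12) = 321.7682 × 1.051613 = 338.3756
Value (long) = (F − K)·e^(−rT) = (338.3756 − 325.76) × 0.950920 = 11.9964
Short position value = −(long value) = -£12.00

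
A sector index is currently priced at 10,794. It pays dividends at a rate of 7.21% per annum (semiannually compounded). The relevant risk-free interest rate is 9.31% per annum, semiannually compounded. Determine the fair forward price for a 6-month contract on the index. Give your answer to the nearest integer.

10,903

F = S · (1+r/2)^(2T) / (1+q/2)^(2T)
= 10794 × 1.046550 / 1.036050 = 10794 × 1.010135
F = 10,903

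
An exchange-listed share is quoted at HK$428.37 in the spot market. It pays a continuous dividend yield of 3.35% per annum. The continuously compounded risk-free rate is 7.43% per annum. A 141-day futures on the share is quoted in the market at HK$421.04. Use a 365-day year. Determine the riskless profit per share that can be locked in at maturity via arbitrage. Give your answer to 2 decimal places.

HK$14.14 per share

Fair futures: F* = S·e^(carry·T), with carry = (r − q) = 0.0743 − 0.0335 = 0.0408
F* = 428.37 · e^(0.0408 × 141/365) = 428.37 · e^0.015761 = 428.37 × 1.015886 = HK$435.1751
Market HK$421.04 < fair HK$435.1751: forward underpriced → reverse cash-and-carry (short spot, go long the forward).
At maturity, profit = |F_mkt − F*| = |421.04 − 435.1751| = HK$14.14 per share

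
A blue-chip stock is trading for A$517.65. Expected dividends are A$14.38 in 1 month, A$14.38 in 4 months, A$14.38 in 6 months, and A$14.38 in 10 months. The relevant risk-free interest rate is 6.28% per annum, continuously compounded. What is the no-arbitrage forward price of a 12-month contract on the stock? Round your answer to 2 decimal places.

A$491.60

PV(dividends) I = 14.38·e^(−0.0628·1/12) + 14.38·e^(−0.0628·4/12) + 14.38·e^(−0.0628·6/12) + 14.38·e^(−0.0628·10/12)
I = 14.3049 + 14.0821 + 13.9355 + 13.6468 = 55.9693
F = (S − I)·e^(rT) = (517.65 − 55.9693) · e^(0.0628·12/12)
= 461.6807 · e^0.062800 = 461.6807 × 1.064814 = A$491.60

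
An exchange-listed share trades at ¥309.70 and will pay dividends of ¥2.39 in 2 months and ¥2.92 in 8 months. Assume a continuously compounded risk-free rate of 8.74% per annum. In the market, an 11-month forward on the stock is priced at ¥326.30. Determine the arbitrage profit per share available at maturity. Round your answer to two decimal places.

¥3.70 per share

PV(dividends) I = 2.39·e^(−0.0874·2/12) + 2.92·e^(−0.0874·8/12) = 5.1102
Fair forward F* = (S − I)·e^(rT) = (309.70 − 5.1102)·e^0.080117 = 304.5898 × 1.083414 = 329.9969
Market ¥326.30 < fair 329.9969: forward underpriced → reverse cash-and-carry (short the stock, invest proceeds at r, pay the dividends, go long the forward).
Profit at T = |F_mkt − F*| = |326.30 − 329.9969| = ¥3.70 per share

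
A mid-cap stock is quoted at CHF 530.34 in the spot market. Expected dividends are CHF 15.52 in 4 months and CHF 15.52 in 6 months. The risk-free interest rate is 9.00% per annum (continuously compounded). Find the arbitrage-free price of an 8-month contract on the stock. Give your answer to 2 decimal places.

CHF 531.39

PV(dividends) I = 15.52·e^(−0.0900·4/12) + 15.52·e^(−0.0900·6/12)
I = 15.0613 + 14.8371 = 29.8984
F = (S − I)·e^(rT) = (530.34 − 29.8984) · e^(0.0900·8/12)
= 500.4416 · e^0.060000 = 500.4416 × 1.061837 = CHF 531.39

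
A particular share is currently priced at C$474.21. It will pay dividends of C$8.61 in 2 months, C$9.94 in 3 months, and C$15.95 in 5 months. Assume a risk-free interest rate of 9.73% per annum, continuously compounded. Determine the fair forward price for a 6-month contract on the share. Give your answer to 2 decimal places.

C$462.69

PV(dividends) I = 8.61·e^(−0.0973·2/12) + 9.94·e^(−0.0973·3/12) + 15.95·e^(−0.0973·5/12)
I = 8.4715 + 9.7011 + 15.3163 = 33.4889
F = (S − I)·e^(rT) = (474.21 − 33.4889) · e^(0.0973·6/12)
= 440.7211 · e^0.048650 = 440.7211 × 1.049853 = C$462.69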